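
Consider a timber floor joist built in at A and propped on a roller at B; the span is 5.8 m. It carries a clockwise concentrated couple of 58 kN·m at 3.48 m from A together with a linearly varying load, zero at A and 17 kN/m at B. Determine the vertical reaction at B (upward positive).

Take the reaction at B as the redundant and release it; the primary structure is a cantilever fixed at A.
Primary-structure tip deflection at B by superposition:
  clockwise couple 58 at a = 3.48: M₀a(2L − a)/(2EI) = 819.5/EI
  triangular load, peak 17 at the free end: 11w₀L⁴/(120EI) = 1763/EI
  δ_0 = 2583/EI
Tip deflection under a unit load at B: L³/(3EI) = 65.04/EI.
Compatibility at B: δ_0 − R_B·δ_{BB} = 0, so R_B = 2583/65.04 = 39.72 kN.

R_B = 39.72 kN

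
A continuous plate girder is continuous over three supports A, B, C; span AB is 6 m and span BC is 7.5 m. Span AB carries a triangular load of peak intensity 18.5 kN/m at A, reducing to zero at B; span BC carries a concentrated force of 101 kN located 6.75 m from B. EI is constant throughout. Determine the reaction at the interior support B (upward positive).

Insert a hinge at B; M_B is the redundant, and each span becomes simply supported.
Rotations at B on the released spans (each span's end-slope, ×1/EI):
  span AB: triangular load, peak 18.5: 7w₀L³/(360EI) = 77.7/EI
  span BC: point load 101 at a = 6.75: Pab(L + b)/(6LEI) = 93.74/EI
  relative rotation θ_0 = (77.7 + 93.74)/EI = 171.4/EI
A unit hogging moment at B produces rotation L₁/(3EI) + L₂/(3EI) = 4.5/EI.
Compatibility: M_B·(L₁+L₂)/(3EI) = θ_0, giving M_B = 38.1 kN·m (hogging).
Span AB, ΣM about A with M_B applied at B: R_B^{AB}·6 = 111 + 38.1, so R_B^{AB} = 24.85 kN and R_A = 55.5 − 24.85 = 30.65 kN.
Span BC, ΣM about C: R_B^{BC}·7.5 = 75.75 + 38.1, so R_B^{BC} = 15.18 kN and R_C = 101 − 15.18 = 85.82 kN.
R_B = 24.85 + 15.18 = 40.03 kN.

R_B = 40.03 kN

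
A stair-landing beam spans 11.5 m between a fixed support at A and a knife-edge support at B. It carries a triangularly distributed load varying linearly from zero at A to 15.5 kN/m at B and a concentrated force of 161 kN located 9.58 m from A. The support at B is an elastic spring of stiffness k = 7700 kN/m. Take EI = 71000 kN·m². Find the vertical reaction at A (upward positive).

R_A = 83.09 kN

Take the reaction at B as the redundant and release it; the primary structure is a cantilever fixed at A.
Downward deflection at the released point B due to the loads:
  triangular load, peak 15.5 at the free end: 11w₀L⁴/(120EI) = 24850/EI
  point load 161 at a = 9.58: Pa²(3L − a)/(6EI) = 61370/EI
  δ_0 = 86220/EI
Tip deflection under a unit load at B: L³/(3EI) = 507/EI.
With EI = 71000 kN·m²: δ_0 = 1.2144 m and δ_{BB} = 0.00714 m/kN.
Compatibility — the spring shortens by R_B/k under the reaction it provides: δ_0 − R_B·δ_{BB} = R_B/k. With 1/k = 0.00013 m/kN, R_B = δ_0 / (δ_{BB} + 1/k) = 1.2144 / (0.00714 + 0.00013) = 167 kN.
Vertical equilibrium: R_A = ΣP − R_B = 250.1 − 167 = 83.09 kN.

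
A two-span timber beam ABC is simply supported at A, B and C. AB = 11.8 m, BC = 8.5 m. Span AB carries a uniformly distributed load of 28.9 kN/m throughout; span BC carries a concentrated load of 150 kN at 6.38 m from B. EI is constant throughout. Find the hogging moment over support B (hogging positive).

Take M_B as the redundant. Released structure: two simple spans AB and BC with a hinge at B.
Discontinuity in slope at B on the released structure — sum the simple-span end rotations:
  span AB: UDL 28.9: wL³/(24EI) = 1978/EI
  span BC: point load 150 at a = 6.38: Pab(L + b)/(6LEI) = 422.5/EI
  relative rotation θ_0 = (1978 + 422.5)/EI = 2401/EI
A unit hogging moment at B produces rotation L₁/(3EI) + L₂/(3EI) = 6.767/EI.
Slope continuity at B: θ_0 = M_B·6.767/EI, so M_B = 2401/6.767 = 354.8 kN·m (hogging).

M_B = 354.8 kN·m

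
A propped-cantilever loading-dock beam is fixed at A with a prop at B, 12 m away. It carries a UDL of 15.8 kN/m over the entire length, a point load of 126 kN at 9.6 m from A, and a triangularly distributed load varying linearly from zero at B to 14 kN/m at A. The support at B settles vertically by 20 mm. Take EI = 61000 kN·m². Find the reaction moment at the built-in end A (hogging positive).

Remove the prop at B; the released (primary) structure is a cantilever built in at A.
Primary-structure tip deflection at B by superposition:
  UDL 15.8: wL⁴/(8EI) = 40954/EI
  point load 126 at a = 9.6: Pa²(3L − a)/(6EI) = 51094/EI
  triangular load, peak 14 at the fixed end: w₀L⁴/(30EI) = 9677/EI
  δ_0 = 101724/EI
Flexibility coefficient — unit upward force at B: δ_{BB} = L³/(3EI) = 576/EI.
With EI = 61000 kN·m²: δ_0 = 1.6676 m and δ_{BB} = 0.009443 m/kN.
Compatibility — the beam at B must follow the support down by 0.02 m: δ_0 − R_B·δ_{BB} = 0.02, so R_B = (1.6676 − 0.02)/0.009443 = 174.5 kN.
Moment equilibrium about A: M_A = Σ(load moments about A) − R_B·L = 2683 − 174.5×12 = 589.4 kN·m.

M_A = 589.4 kN·m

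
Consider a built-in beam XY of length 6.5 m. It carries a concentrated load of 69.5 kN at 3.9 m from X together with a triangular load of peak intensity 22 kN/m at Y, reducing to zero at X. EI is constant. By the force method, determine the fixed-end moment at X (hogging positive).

M_X = 74.35 kN·m

Release both end moments; the primary structure is a simply-supported span XY with redundants M_X and M_Y.
End rotations of the released simple span under the applied load (×1/EI):
  at X: point load 69.5 at a = 3.9: Pab(L + b)/(6LEI) = 164.4/EI
  at Y: point load 69.5 at a = 3.9: Pab(L + a)/(6LEI) = 187.9/EI
  at X: triangular load, peak 22: 7w₀L³/(360EI) = 117.5/EI
  at Y: triangular load, peak 22: w₀L³/(45EI) = 134.3/EI
  θ_X0 = 281.9/EI,  θ_Y0 = 322.2/EI
Flexibility coefficients: a unit moment at one end gives L/(3EI) there and L/(6EI) at the far end, so f₁₁ = f₂₂ = 2.167/EI and f₁₂ = f₂₁ = 1.083/EI.
Compatibility — zero rotation at each built-in end:
  2.167 M_X + 1.083 M_Y = 281.9
  1.083 M_X + 2.167 M_Y = 322.2
Solving the pair gives M_X = 74.35 kN·m and M_Y = 111.5 kN·m (hogging).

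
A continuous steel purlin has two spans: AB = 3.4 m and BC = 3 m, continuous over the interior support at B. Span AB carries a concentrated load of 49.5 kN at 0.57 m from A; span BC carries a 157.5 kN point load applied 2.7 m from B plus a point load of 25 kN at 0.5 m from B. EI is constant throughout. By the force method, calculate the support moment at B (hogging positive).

M_B = 22.72 kN·m

Release continuity at B by inserting a hinge; the redundant is the internal moment M_B. The primary structure is two simply-supported spans AB and BC.
Discontinuity in slope at B on the released structure — sum the simple-span end rotations:
  span AB: point load 49.5 at a = 0.57: Pab(L + a)/(6LEI) = 15.54/EI
  span BC: point load 157.5 at a = 2.7: Pab(L + b)/(6LEI) = 23.39/EI
  span BC: point load 25 at a = 0.5: Pab(L + b)/(6LEI) = 9.549/EI
  relative rotation θ_0 = (15.54 + 32.94)/EI = 48.48/EI
A unit hogging moment at B produces rotation L₁/(3EI) + L₂/(3EI) = 2.133/EI.
Slope continuity at B: θ_0 = M_B·2.133/EI, so M_B = 48.48/2.133 = 22.72 kN·m (hogging).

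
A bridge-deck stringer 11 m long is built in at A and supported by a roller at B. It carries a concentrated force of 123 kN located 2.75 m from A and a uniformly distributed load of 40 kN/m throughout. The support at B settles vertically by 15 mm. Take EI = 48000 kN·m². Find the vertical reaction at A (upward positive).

Choose R_B as the redundant. The primary structure is the cantilever fixed at A.
Downward deflection at the released point B due to the loads:
  point load 123 at a = 2.75: Pa²(3L − a)/(6EI) = 4690/EI
  UDL 40: wL⁴/(8EI) = 73205/EI
  δ_0 = 77895/EI
Tip deflection under a unit load at B: L³/(3EI) = 443.7/EI.
With EI = 48000 kN·m²: δ_0 = 1.6228 m and δ_{BB} = 0.009243 m/kN.
Compatibility — the beam at B must follow the support down by 0.015 m: δ_0 − R_B·δ_{BB} = 0.015, so R_B = (1.6228 − 0.015)/0.009243 = 173.9 kN.
Vertical equilibrium: R_A = ΣP − R_B = 563 − 173.9 = 389.1 kN.

R_A = 389.1 kN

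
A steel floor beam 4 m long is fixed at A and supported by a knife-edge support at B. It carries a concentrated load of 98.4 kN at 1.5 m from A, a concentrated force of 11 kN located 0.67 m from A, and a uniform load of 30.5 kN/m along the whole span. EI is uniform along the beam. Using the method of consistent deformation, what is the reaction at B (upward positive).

Take the reaction at B as the redundant and release it; the primary structure is a cantilever fixed at A.
Downward deflection at the released point B due to the loads:
  point load 98.4 at a = 1.5: Pa²(3L − a)/(6EI) = 387.4/EI
  point load 11 at a = 0.67: Pa²(3L − a)/(6EI) = 9.324/EI
  UDL 30.5: wL⁴/(8EI) = 976/EI
  δ_0 = 1373/EI
Flexibility coefficient — unit upward force at B: δ_{BB} = L³/(3EI) = 21.33/EI.
Compatibility at B: δ_0 − R_B·δ_{BB} = 0, so R_B = 1373/21.33 = 64.35 kN.

R_B = 64.35 kN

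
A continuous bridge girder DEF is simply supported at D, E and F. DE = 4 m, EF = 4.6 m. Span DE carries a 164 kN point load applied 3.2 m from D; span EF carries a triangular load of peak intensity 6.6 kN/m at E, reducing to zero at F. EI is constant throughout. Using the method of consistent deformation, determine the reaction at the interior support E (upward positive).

Take M_E as the redundant. Released structure: two simple spans DE and EF with a hinge at E.
Discontinuity in slope at E on the released structure — sum the simple-span end rotations:
  span DE: point load 164 at a = 3.2: Pab(L + a)/(6LEI) = 126/EI
  span EF: triangular load, peak 6.6: w₀L³/(45EI) = 14.28/EI
  relative rotation θ_0 = (126 + 14.28)/EI = 140.2/EI
A unit hogging moment at E produces rotation L₁/(3EI) + L₂/(3EI) = 2.867/EI.
Slope continuity at E: θ_0 = M_E·2.867/EI, so M_E = 140.2/2.867 = 48.92 kN·m (hogging).
Span DE, ΣM about D with M_E applied at E: R_E^{DE}·4 = 524.8 + 48.92, so R_E^{DE} = 143.4 kN and R_D = 164 − 143.4 = 20.57 kN.
Span EF, ΣM about F: R_E^{EF}·4.6 = 46.55 + 48.92, so R_E^{EF} = 20.75 kN and R_F = 15.18 − 20.75 = -5.574 kN.
R_E = 143.4 + 20.75 = 164.2 kN.

R_E = 164.2 kN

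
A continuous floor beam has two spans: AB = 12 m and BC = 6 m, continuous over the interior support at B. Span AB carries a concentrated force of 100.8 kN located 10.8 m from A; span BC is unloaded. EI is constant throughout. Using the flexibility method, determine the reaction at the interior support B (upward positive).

R_B = 108 kN

Take M_B as the redundant. Released structure: two simple spans AB and BC with a hinge at B.
End slopes at the hinge B, treating each span as simply supported:
  span AB: point load 100.8 at a = 10.8: Pab(L + a)/(6LEI) = 413.7/EI
  relative rotation θ_0 = (413.7 + 0)/EI = 413.7/EI
A unit hogging moment at B produces rotation L₁/(3EI) + L₂/(3EI) = 6/EI.
Compatibility: M_B·(L₁+L₂)/(3EI) = θ_0, giving M_B = 68.95 kN·m (hogging).
Span AB, ΣM about A with M_B applied at B: R_B^{AB}·12 = 1089 + 68.95, so R_B^{AB} = 96.47 kN and R_A = 100.8 − 96.47 = 4.334 kN.
Span BC, ΣM about C: R_B^{BC}·6 = 0 + 68.95, so R_B^{BC} = 11.49 kN and R_C = 0 − 11.49 = -11.49 kN.
R_B = 96.47 + 11.49 = 108 kN.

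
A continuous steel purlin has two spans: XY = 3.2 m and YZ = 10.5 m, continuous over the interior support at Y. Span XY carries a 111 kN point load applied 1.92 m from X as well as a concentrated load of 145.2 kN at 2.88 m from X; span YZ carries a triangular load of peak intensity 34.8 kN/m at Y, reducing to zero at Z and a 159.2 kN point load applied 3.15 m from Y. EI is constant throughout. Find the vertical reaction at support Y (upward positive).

Take M_Y as the redundant. Released structure: two simple spans XY and YZ with a hinge at Y.
End slopes at the hinge Y, treating each span as simply supported:
  span XY: point load 111 at a = 1.92: Pab(L + a)/(6LEI) = 72.74/EI
  span XY: point load 145.2 at a = 2.88: Pab(L + a)/(6LEI) = 42.38/EI
  span YZ: triangular load, peak 34.8: w₀L³/(45EI) = 895.2/EI
  span YZ: point load 159.2 at a = 3.15: Pab(L + b)/(6LEI) = 1044/EI
  relative rotation θ_0 = (115.1 + 1940)/EI = 2055/EI
A unit hogging moment at Y produces rotation L₁/(3EI) + L₂/(3EI) = 4.567/EI.
Compatibility: M_Y·(L₁+L₂)/(3EI) = θ_0, giving M_Y = 449.9 kN·m (hogging).
Span XY, ΣM about X with M_Y applied at Y: R_Y^{XY}·3.2 = 631.3 + 449.9, so R_Y^{XY} = 337.9 kN and R_X = 256.2 − 337.9 = -81.68 kN.
Span YZ, ΣM about Z: R_Y^{YZ}·10.5 = 2449 + 449.9, so R_Y^{YZ} = 276.1 kN and R_Z = 341.9 − 276.1 = 65.81 kN.
R_Y = 337.9 + 276.1 = 614 kN.

R_Y = 614 kN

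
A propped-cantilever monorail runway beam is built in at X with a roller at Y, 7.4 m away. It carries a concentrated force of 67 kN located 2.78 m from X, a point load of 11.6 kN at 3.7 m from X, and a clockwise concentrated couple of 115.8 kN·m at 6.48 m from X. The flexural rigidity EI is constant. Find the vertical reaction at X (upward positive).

Remove the prop at Y; the released (primary) structure is a cantilever built in at X.
Deflection at Y on the released cantilever, summing each load's contribution:
  point load 67 at a = 2.78: Pa²(3L − a)/(6EI) = 1676/EI
  point load 11.6 at a = 3.7: Pa²(3L − a)/(6EI) = 489.6/EI
  clockwise couple 115.8 at a = 6.48: M₀a(2L − a)/(2EI) = 3122/EI
  δ_0 = 5287/EI
Tip deflection under a unit load at Y: L³/(3EI) = 135.1/EI.
Compatibility at Y: δ_0 − R_Y·δ_{YY} = 0, so R_Y = 5287/135.1 = 39.14 kN.
Vertical equilibrium: R_X = ΣP − R_Y = 78.6 − 39.14 = 39.46 kN.

R_X = 39.46 kN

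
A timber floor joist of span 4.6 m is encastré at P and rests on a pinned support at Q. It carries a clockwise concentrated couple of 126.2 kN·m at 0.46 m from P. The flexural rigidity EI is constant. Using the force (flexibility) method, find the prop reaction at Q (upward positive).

R_Q = 7.819 kN

Remove the prop at Q; the released (primary) structure is a cantilever built in at P.
Downward deflection at the released point Q due to the loads:
  clockwise couple 126.2 at a = 0.46: M₀a(2L − a)/(2EI) = 253.7/EI
Flexibility coefficient — unit upward force at Q: δ_{QQ} = L³/(3EI) = 32.45/EI.
Compatibility at Q: δ_0 − R_Q·δ_{QQ} = 0, so R_Q = 253.7/32.45 = 7.819 kN.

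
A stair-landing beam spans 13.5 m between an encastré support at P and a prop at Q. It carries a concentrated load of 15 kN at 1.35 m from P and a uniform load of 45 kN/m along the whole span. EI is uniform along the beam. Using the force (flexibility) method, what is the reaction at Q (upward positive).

R_Q = 228 kN

Take the reaction at Q as the redundant and release it; the primary structure is a cantilever fixed at P.
Primary-structure tip deflection at Q by superposition:
  point load 15 at a = 1.35: Pa²(3L − a)/(6EI) = 178.4/EI
  UDL 45: wL⁴/(8EI) = 186835/EI
  δ_0 = 187013/EI
Tip deflection under a unit load at Q: L³/(3EI) = 820.1/EI.
The prop prevents deflection at Q: R_Q = δ_0/δ_{QQ} = 187013/820.1 = 228 kN.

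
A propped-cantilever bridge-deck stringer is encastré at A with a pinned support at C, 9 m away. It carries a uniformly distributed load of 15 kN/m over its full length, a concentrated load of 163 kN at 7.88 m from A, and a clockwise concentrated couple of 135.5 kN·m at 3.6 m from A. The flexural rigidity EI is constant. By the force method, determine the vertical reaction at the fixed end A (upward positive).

R_A = 100.2 kN

Release the roller at C. Primary structure: cantilever fixed at A.
Deflection at C on the released cantilever, summing each load's contribution:
  UDL 15: wL⁴/(8EI) = 12302/EI
  point load 163 at a = 7.88: Pa²(3L − a)/(6EI) = 32253/EI
  clockwise couple 135.5 at a = 3.6: M₀a(2L − a)/(2EI) = 3512/EI
  δ_0 = 48068/EI
Flexibility coefficient — unit upward force at C: δ_{CC} = L³/(3EI) = 243/EI.
Compatibility at C: δ_0 − R_C·δ_{CC} = 0, so R_C = 48068/243 = 197.8 kN.
Vertical equilibrium: R_A = ΣP − R_C = 298 − 197.8 = 100.2 kN.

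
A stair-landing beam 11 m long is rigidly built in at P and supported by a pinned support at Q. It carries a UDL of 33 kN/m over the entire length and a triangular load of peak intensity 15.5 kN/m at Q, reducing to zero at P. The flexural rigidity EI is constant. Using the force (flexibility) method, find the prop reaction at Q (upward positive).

R_Q = 183 kN

Take the reaction at Q as the redundant and release it; the primary structure is a cantilever fixed at P.
Deflection at Q on the released cantilever, summing each load's contribution:
  UDL 33: wL⁴/(8EI) = 60394/EI
  triangular load, peak 15.5 at the free end: 11w₀L⁴/(120EI) = 20802/EI
  δ_0 = 81197/EI
Tip deflection under a unit load at Q: L³/(3EI) = 443.7/EI.
The prop prevents deflection at Q: R_Q = δ_0/δ_{QQ} = 81197/443.7 = 183 kN.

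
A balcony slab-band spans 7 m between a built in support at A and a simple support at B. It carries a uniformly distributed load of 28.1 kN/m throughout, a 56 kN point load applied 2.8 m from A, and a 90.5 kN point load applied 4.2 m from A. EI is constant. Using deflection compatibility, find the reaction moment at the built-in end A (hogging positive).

M_A = 353.8 kN·m

Choose R_B as the redundant. The primary structure is the cantilever fixed at A.
Downward deflection at the released point B due to the loads:
  UDL 28.1: wL⁴/(8EI) = 8434/EI
  point load 56 at a = 2.8: Pa²(3L − a)/(6EI) = 1332/EI
  point load 90.5 at a = 4.2: Pa²(3L − a)/(6EI) = 4470/EI
  δ_0 = 14235/EI
Tip deflection under a unit load at B: L³/(3EI) = 114.3/EI.
Compatibility at B: δ_0 − R_B·δ_{BB} = 0, so R_B = 14235/114.3 = 124.5 kN.
Moment equilibrium about A: M_A = Σ(load moments about A) − R_B·L = 1225 − 124.5×7 = 353.8 kN·m.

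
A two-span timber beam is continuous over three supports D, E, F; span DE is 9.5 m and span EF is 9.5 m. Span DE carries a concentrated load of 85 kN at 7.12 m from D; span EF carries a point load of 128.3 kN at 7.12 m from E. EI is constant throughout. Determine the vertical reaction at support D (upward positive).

R_D = 6.783 kN

Take M_E as the redundant. Released structure: two simple spans DE and EF with a hinge at E.
End slopes at the hinge E, treating each span as simply supported:
  span DE: point load 85 at a = 7.12: Pab(L + a)/(6LEI) = 420/EI
  span EF: point load 128.3 at a = 7.12: Pab(L + b)/(6LEI) = 453.1/EI
  relative rotation θ_0 = (420 + 453.1)/EI = 873.1/EI
A unit hogging moment at E produces rotation L₁/(3EI) + L₂/(3EI) = 6.333/EI.
Compatibility: M_E·(L₁+L₂)/(3EI) = θ_0, giving M_E = 137.9 kN·m (hogging).
Span DE, ΣM about D with M_E applied at E: R_E^{DE}·9.5 = 605.2 + 137.9, so R_E^{DE} = 78.22 kN and R_D = 85 − 78.22 = 6.783 kN.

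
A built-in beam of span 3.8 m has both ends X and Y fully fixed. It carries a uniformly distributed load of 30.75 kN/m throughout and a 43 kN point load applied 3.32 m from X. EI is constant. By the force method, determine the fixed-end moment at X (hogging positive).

Release both end moments; the primary structure is a simply-supported span XY with redundants M_X and M_Y.
End rotations of the released simple span under the applied load (×1/EI):
  at X: UDL 30.75: wL³/(24EI) = 70.3/EI
  at Y: UDL 30.75: wL³/(24EI) = 70.3/EI
  at X: point load 43 at a = 3.32: Pab(L + b)/(6LEI) = 12.86/EI
  at Y: point load 43 at a = 3.32: Pab(L + a)/(6LEI) = 21.4/EI
  θ_X0 = 83.17/EI,  θ_Y0 = 91.7/EI
Flexibility coefficients: a unit moment at one end gives L/(3EI) there and L/(6EI) at the far end, so f₁₁ = f₂₂ = 1.267/EI and f₁₂ = f₂₁ = 0.6333/EI.
Compatibility — zero rotation at each built-in end:
  1.267 M_X + 0.6333 M_Y = 83.17
  0.6333 M_X + 1.267 M_Y = 91.7
Solving the pair gives M_X = 39.28 kN·m and M_Y = 52.76 kN·m (hogging).

M_X = 39.28 kN·m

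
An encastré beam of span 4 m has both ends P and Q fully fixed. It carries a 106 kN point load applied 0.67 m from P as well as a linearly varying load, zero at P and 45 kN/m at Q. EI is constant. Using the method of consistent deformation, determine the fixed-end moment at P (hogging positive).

Release both end moments; the primary structure is a simply-supported span PQ with redundants M_P and M_Q.
On the primary (simply-supported) span, the end slopes from the loading are:
  at P: point load 106 at a = 0.67: Pab(L + b)/(6LEI) = 72.23/EI
  at Q: point load 106 at a = 0.67: Pab(L + a)/(6LEI) = 46.02/EI
  at P: triangular load, peak 45: 7w₀L³/(360EI) = 56/EI
  at Q: triangular load, peak 45: w₀L³/(45EI) = 64/EI
  θ_P0 = 128.2/EI,  θ_Q0 = 110/EI
Flexibility coefficients: a unit moment at one end gives L/(3EI) there and L/(6EI) at the far end, so f₁₁ = f₂₂ = 1.333/EI and f₁₂ = f₂₁ = 0.6667/EI.
Compatibility — zero rotation at each built-in end:
  1.333 M_P + 0.6667 M_Q = 128.2
  0.6667 M_P + 1.333 M_Q = 110
Solving the pair gives M_P = 73.22 kN·m and M_Q = 45.9 kN·m (hogging).

M_P = 73.22 kN·m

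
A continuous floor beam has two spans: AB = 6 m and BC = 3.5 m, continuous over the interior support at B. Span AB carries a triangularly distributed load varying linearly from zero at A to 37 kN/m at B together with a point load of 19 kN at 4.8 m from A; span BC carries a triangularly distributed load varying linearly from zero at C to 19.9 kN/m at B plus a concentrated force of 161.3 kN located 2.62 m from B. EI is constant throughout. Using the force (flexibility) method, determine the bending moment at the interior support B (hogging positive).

Take M_B as the redundant. Released structure: two simple spans AB and BC with a hinge at B.
End slopes at the hinge B, treating each span as simply supported:
  span AB: triangular load, peak 37: w₀L³/(45EI) = 177.6/EI
  span AB: point load 19 at a = 4.8: Pab(L + a)/(6LEI) = 32.83/EI
  span BC: triangular load, peak 19.9: w₀L³/(45EI) = 18.96/EI
  span BC: point load 161.3 at a = 2.62: Pab(L + b)/(6LEI) = 77.57/EI
  relative rotation θ_0 = (210.4 + 96.53)/EI = 307/EI
A unit hogging moment at B produces rotation L₁/(3EI) + L₂/(3EI) = 3.167/EI.
Slope continuity at B: θ_0 = M_B·3.167/EI, so M_B = 307/3.167 = 96.93 kN·m (hogging).

M_B = 96.93 kN·m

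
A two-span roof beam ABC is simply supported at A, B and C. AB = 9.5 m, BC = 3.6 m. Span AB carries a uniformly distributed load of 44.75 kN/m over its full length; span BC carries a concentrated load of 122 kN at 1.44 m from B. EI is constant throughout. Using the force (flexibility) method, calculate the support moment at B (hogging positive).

M_B = 389.3 kN·m

Insert a hinge at B; M_B is the redundant, and each span becomes simply supported.
Rotations at B on the released spans (each span's end-slope, ×1/EI):
  span AB: UDL 44.75: wL³/(24EI) = 1599/EI
  span BC: point load 122 at a = 1.44: Pab(L + b)/(6LEI) = 101.2/EI
  relative rotation θ_0 = (1599 + 101.2)/EI = 1700/EI
A unit hogging moment at B produces rotation L₁/(3EI) + L₂/(3EI) = 4.367/EI.
Slope continuity at B: θ_0 = M_B·4.367/EI, so M_B = 1700/4.367 = 389.3 kN·m (hogging).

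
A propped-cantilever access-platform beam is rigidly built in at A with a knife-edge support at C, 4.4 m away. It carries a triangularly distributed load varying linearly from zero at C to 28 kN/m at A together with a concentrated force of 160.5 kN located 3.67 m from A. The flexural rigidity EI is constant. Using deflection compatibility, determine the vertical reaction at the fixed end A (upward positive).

Release the roller at C. Primary structure: cantilever fixed at A.
Downward deflection at the released point C due to the loads:
  triangular load, peak 28 at the fixed end: w₀L⁴/(30EI) = 349.8/EI
  point load 160.5 at a = 3.67: Pa²(3L − a)/(6EI) = 3434/EI
  δ_0 = 3783/EI
Flexibility coefficient — unit upward force at C: δ_{CC} = L³/(3EI) = 28.39/EI.
Compatibility at C: δ_0 − R_C·δ_{CC} = 0, so R_C = 3783/28.39 = 133.2 kN.
Vertical equilibrium: R_A = ΣP − R_C = 222.1 − 133.2 = 88.86 kN.

R_A = 88.86 kN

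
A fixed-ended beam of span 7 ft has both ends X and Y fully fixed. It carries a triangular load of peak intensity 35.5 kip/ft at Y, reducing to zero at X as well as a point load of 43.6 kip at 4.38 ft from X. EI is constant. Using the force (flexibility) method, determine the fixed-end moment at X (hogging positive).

Take the two fixed-end moments M_X, M_Y as redundants; the released structure is the simple span XY.
End rotations of the released simple span under the applied load (×1/EI):
  at X: triangular load, peak 35.5: 7w₀L³/(360EI) = 236.8/EI
  at Y: triangular load, peak 35.5: w₀L³/(45EI) = 270.6/EI
  at X: point load 43.6 at a = 4.38: Pab(L + b)/(6LEI) = 114.6/EI
  at Y: point load 43.6 at a = 4.38: Pab(L + a)/(6LEI) = 135.6/EI
  θ_X0 = 351.4/EI,  θ_Y0 = 406.2/EI
Flexibility coefficients: a unit moment at one end gives L/(3EI) there and L/(6EI) at the far end, so f₁₁ = f₂₂ = 2.333/EI and f₁₂ = f₂₁ = 1.167/EI.
Compatibility — zero rotation at each built-in end:
  2.333 M_X + 1.167 M_Y = 351.4
  1.167 M_X + 2.333 M_Y = 406.2
Solving the pair gives M_X = 84.74 kip·ft and M_Y = 131.7 kip·ft (hogging).

M_X = 84.74 kip·ft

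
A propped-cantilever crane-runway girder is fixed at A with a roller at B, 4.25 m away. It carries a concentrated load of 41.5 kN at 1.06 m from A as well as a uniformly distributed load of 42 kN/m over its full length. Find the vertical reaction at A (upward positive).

Remove the prop at B; the released (primary) structure is a cantilever built in at A.
Downward deflection at the released point B due to the loads:
  point load 41.5 at a = 1.06: Pa²(3L − a)/(6EI) = 90.85/EI
  UDL 42: wL⁴/(8EI) = 1713/EI
  δ_0 = 1804/EI
Tip deflection under a unit load at B: L³/(3EI) = 25.59/EI.
Compatibility at B: δ_0 − R_B·δ_{BB} = 0, so R_B = 1804/25.59 = 70.49 kN.
Vertical equilibrium: R_A = ΣP − R_B = 220 − 70.49 = 149.5 kN.

R_A = 149.5 kN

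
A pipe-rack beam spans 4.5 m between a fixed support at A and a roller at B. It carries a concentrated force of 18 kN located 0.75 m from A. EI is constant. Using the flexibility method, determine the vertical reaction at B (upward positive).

Remove the prop at B; the released (primary) structure is a cantilever built in at A.
Primary-structure tip deflection at B by superposition:
  point load 18 at a = 0.75: Pa²(3L − a)/(6EI) = 21.52/EI
Tip deflection under a unit load at B: L³/(3EI) = 30.38/EI.
The prop prevents deflection at B: R_B = δ_0/δ_{BB} = 21.52/30.38 = 0.7083 kN.

R_B = 0.7083 kN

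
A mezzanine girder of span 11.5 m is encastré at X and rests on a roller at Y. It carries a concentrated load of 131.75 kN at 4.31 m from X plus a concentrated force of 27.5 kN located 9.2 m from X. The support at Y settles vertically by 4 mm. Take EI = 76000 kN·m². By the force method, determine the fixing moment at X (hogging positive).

Remove the prop at Y; the released (primary) structure is a cantilever built in at X.
Free-end deflection of the primary structure under the applied loading (downward +):
  point load 131.75 at a = 4.31: Pa²(3L − a)/(6EI) = 12315/EI
  point load 27.5 at a = 9.2: Pa²(3L − a)/(6EI) = 9815/EI
  δ_0 = 22129/EI
Tip deflection under a unit load at Y: L³/(3EI) = 507/EI.
With EI = 76000 kN·m²: δ_0 = 0.29117 m and δ_{YY} = 0.006671 m/kN.
Compatibility — the beam at Y must follow the support down by 0.004 m: δ_0 − R_Y·δ_{YY} = 0.004, so R_Y = (0.29117 − 0.004)/0.006671 = 43.05 kN.
Moment equilibrium about X: M_X = Σ(load moments about X) − R_Y·L = 820.8 − 43.05×11.5 = 325.8 kN·m.

M_X = 325.8 kN·m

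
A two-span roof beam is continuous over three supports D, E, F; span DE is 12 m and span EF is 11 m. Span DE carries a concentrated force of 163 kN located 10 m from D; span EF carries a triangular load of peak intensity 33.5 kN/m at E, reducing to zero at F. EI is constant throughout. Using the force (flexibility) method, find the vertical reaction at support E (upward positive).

Insert a hinge at E; M_E is the redundant, and each span becomes simply supported.
Rotations at E on the released spans (each span's end-slope, ×1/EI):
  span DE: point load 163 at a = 10: Pab(L + a)/(6LEI) = 996.1/EI
  span EF: triangular load, peak 33.5: w₀L³/(45EI) = 990.9/EI
  relative rotation θ_0 = (996.1 + 990.9)/EI = 1987/EI
A unit hogging moment at E produces rotation L₁/(3EI) + L₂/(3EI) = 7.667/EI.
Slope continuity at E: θ_0 = M_E·7.667/EI, so M_E = 1987/7.667 = 259.2 kN·m (hogging).
Span DE, ΣM about D with M_E applied at E: R_E^{DE}·12 = 1630 + 259.2, so R_E^{DE} = 157.4 kN and R_D = 163 − 157.4 = 5.569 kN.
Span EF, ΣM about F: R_E^{EF}·11 = 1351 + 259.2, so R_E^{EF} = 146.4 kN and R_F = 184.2 − 146.4 = 37.86 kN.
R_E = 157.4 + 146.4 = 303.8 kN.

R_E = 303.8 kN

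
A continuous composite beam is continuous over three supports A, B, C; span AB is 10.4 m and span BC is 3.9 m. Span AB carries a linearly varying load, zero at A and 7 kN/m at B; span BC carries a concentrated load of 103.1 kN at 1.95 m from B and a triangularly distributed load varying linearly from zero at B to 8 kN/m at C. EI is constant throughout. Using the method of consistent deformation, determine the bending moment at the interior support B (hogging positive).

M_B = 59.21 kN·m

Insert a hinge at B; M_B is the redundant, and each span becomes simply supported.
Discontinuity in slope at B on the released structure — sum the simple-span end rotations:
  span AB: triangular load, peak 7: w₀L³/(45EI) = 175/EI
  span BC: point load 103.1 at a = 1.95: Pab(L + b)/(6LEI) = 98.01/EI
  span BC: triangular load, peak 8: 7w₀L³/(360EI) = 9.227/EI
  relative rotation θ_0 = (175 + 107.2)/EI = 282.2/EI
A unit hogging moment at B produces rotation L₁/(3EI) + L₂/(3EI) = 4.767/EI.
Compatibility: M_B·(L₁+L₂)/(3EI) = θ_0, giving M_B = 59.21 kN·m (hogging).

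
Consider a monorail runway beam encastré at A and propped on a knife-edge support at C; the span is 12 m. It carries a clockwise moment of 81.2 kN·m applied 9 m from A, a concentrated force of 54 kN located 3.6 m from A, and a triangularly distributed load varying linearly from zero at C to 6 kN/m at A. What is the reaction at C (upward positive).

R_C = 23.28 kN

Remove the prop at C; the released (primary) structure is a cantilever built in at A.
Free-end deflection of the primary structure under the applied loading (downward +):
  clockwise couple 81.2 at a = 9: M₀a(2L − a)/(2EI) = 5481/EI
  point load 54 at a = 3.6: Pa²(3L − a)/(6EI) = 3779/EI
  triangular load, peak 6 at the fixed end: w₀L⁴/(30EI) = 4147/EI
  δ_0 = 13407/EI
Flexibility coefficient — unit upward force at C: δ_{CC} = L³/(3EI) = 576/EI.
Compatibility at C: δ_0 − R_C·δ_{CC} = 0, so R_C = 13407/576 = 23.28 kN.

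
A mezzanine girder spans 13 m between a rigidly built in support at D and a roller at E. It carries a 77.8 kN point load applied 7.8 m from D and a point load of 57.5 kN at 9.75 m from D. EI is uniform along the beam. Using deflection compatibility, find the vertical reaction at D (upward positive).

Take the reaction at E as the redundant and release it; the primary structure is a cantilever fixed at D.
Deflection at E on the released cantilever, summing each load's contribution:
  point load 77.8 at a = 7.8: Pa²(3L − a)/(6EI) = 24613/EI
  point load 57.5 at a = 9.75: Pa²(3L − a)/(6EI) = 26647/EI
  δ_0 = 51261/EI
Tip deflection under a unit load at E: L³/(3EI) = 732.3/EI.
Compatibility at E: δ_0 − R_E·δ_{EE} = 0, so R_E = 51261/732.3 = 70 kN.
Vertical equilibrium: R_D = ΣP − R_E = 135.3 − 70 = 65.3 kN.

R_D = 65.3 kN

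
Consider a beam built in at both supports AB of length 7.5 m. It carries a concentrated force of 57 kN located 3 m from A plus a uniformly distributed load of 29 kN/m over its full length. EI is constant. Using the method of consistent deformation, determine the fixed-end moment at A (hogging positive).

Release both end moments; the primary structure is a simply-supported span AB with redundants M_A and M_B.
End rotations of the released simple span under the applied load (×1/EI):
  at A: point load 57 at a = 3: Pab(L + b)/(6LEI) = 205.2/EI
  at B: point load 57 at a = 3: Pab(L + a)/(6LEI) = 179.6/EI
  at A: UDL 29: wL³/(24EI) = 509.8/EI
  at B: UDL 29: wL³/(24EI) = 509.8/EI
  θ_A0 = 715/EI,  θ_B0 = 689.3/EI
Flexibility coefficients: a unit moment at one end gives L/(3EI) there and L/(6EI) at the far end, so f₁₁ = f₂₂ = 2.5/EI and f₁₂ = f₂₁ = 1.25/EI.
Compatibility — zero rotation at each built-in end:
  2.5 M_A + 1.25 M_B = 715
  1.25 M_A + 2.5 M_B = 689.3
Solving the pair gives M_A = 197.5 kN·m and M_B = 177 kN·m (hogging).

M_A = 197.5 kN·m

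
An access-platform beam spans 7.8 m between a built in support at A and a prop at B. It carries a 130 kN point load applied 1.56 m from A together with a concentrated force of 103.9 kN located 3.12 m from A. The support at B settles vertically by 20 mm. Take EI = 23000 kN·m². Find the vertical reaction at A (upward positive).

R_A = 207.9 kN

Take the reaction at B as the redundant and release it; the primary structure is a cantilever fixed at A.
Deflection at B on the released cantilever, summing each load's contribution:
  point load 130 at a = 1.56: Pa²(3L − a)/(6EI) = 1152/EI
  point load 103.9 at a = 3.12: Pa²(3L − a)/(6EI) = 3419/EI
  δ_0 = 4570/EI
Flexibility coefficient — unit upward force at B: δ_{BB} = L³/(3EI) = 158.2/EI.
With EI = 23000 kN·m²: δ_0 = 0.1987 m and δ_{BB} = 0.006878 m/kN.
Compatibility — the beam at B must follow the support down by 0.02 m: δ_0 − R_B·δ_{BB} = 0.02, so R_B = (0.1987 − 0.02)/0.006878 = 25.98 kN.
Vertical equilibrium: R_A = ΣP − R_B = 233.9 − 25.98 = 207.9 kN.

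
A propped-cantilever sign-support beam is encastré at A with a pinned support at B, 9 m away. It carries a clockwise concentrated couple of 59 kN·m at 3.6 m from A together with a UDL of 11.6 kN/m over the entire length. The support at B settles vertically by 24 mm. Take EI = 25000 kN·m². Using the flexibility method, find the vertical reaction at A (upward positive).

Remove the prop at B; the released (primary) structure is a cantilever built in at A.
Downward deflection at the released point B due to the loads:
  clockwise couple 59 at a = 3.6: M₀a(2L − a)/(2EI) = 1529/EI
  UDL 11.6: wL⁴/(8EI) = 9513/EI
  δ_0 = 11043/EI
Flexibility coefficient — unit upward force at B: δ_{BB} = L³/(3EI) = 243/EI.
With EI = 25000 kN·m²: δ_0 = 0.44171 m and δ_{BB} = 0.00972 m/kN.
Compatibility — the beam at B must follow the support down by 0.024 m: δ_0 − R_B·δ_{BB} = 0.024, so R_B = (0.44171 − 0.024)/0.00972 = 42.97 kN.
Vertical equilibrium: R_A = ΣP − R_B = 104.4 − 42.97 = 61.43 kN.

R_A = 61.43 kN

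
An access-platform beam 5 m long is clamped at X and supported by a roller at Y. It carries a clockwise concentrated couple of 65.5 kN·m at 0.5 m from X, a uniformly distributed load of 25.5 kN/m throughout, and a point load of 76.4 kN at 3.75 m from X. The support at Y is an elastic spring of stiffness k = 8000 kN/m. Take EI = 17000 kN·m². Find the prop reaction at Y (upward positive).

Take the reaction at Y as the redundant and release it; the primary structure is a cantilever fixed at X.
Primary-structure tip deflection at Y by superposition:
  clockwise couple 65.5 at a = 0.5: M₀a(2L − a)/(2EI) = 155.6/EI
  UDL 25.5: wL⁴/(8EI) = 1992/EI
  point load 76.4 at a = 3.75: Pa²(3L − a)/(6EI) = 2014/EI
  δ_0 = 4162/EI
Flexibility coefficient — unit upward force at Y: δ_{YY} = L³/(3EI) = 41.67/EI.
With EI = 17000 kN·m²: δ_0 = 0.24484 m and δ_{YY} = 0.002451 m/kN.
Compatibility — the spring shortens by R_Y/k under the reaction it provides: δ_0 − R_Y·δ_{YY} = R_Y/k. With 1/k = 0.000125 m/kN, R_Y = δ_0 / (δ_{YY} + 1/k) = 0.24484 / (0.002451 + 0.000125) = 95.05 kN.

R_Y = 95.05 kN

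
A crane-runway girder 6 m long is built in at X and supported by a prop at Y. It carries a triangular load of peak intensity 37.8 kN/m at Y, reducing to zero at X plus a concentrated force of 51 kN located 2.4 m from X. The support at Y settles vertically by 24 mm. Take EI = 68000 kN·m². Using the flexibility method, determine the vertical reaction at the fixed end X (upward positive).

Take the reaction at Y as the redundant and release it; the primary structure is a cantilever fixed at X.
Primary-structure tip deflection at Y by superposition:
  triangular load, peak 37.8 at the free end: 11w₀L⁴/(120EI) = 4491/EI
  point load 51 at a = 2.4: Pa²(3L − a)/(6EI) = 763.8/EI
  δ_0 = 5254/EI
Flexibility coefficient — unit upward force at Y: δ_{YY} = L³/(3EI) = 72/EI.
With EI = 68000 kN·m²: δ_0 = 0.077271 m and δ_{YY} = 0.001059 m/kN.
Compatibility — the beam at Y must follow the support down by 0.024 m: δ_0 − R_Y·δ_{YY} = 0.024, so R_Y = (0.077271 − 0.024)/0.001059 = 50.31 kN.
Vertical equilibrium: R_X = ΣP − R_Y = 164.4 − 50.31 = 114.1 kN.

R_X = 114.1 kN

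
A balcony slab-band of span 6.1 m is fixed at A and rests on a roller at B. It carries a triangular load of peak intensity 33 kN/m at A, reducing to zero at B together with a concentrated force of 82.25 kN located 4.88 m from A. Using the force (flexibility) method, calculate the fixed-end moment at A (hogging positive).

Take the reaction at B as the redundant and release it; the primary structure is a cantilever fixed at A.
Primary-structure tip deflection at B by superposition:
  triangular load, peak 33 at the fixed end: w₀L⁴/(30EI) = 1523/EI
  point load 82.25 at a = 4.88: Pa²(3L − a)/(6EI) = 4381/EI
  δ_0 = 5904/EI
Flexibility coefficient — unit upward force at B: δ_{BB} = L³/(3EI) = 75.66/EI.
Compatibility at B: δ_0 − R_B·δ_{BB} = 0, so R_B = 5904/75.66 = 78.03 kN.
Moment equilibrium about A: M_A = Σ(load moments about A) − R_B·L = 606 − 78.03×6.1 = 130 kN·m.

M_A = 130 kN·m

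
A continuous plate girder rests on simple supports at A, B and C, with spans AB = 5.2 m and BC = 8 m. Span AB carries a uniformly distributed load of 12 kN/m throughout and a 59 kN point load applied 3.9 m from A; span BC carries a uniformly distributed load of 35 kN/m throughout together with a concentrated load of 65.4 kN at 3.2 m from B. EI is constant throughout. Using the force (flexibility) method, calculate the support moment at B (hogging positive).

M_B = 266.4 kN·m

Release continuity at B by inserting a hinge; the redundant is the internal moment M_B. The primary structure is two simply-supported spans AB and BC.
Discontinuity in slope at B on the released structure — sum the simple-span end rotations:
  span AB: UDL 12: wL³/(24EI) = 70.3/EI
  span AB: point load 59 at a = 3.9: Pab(L + a)/(6LEI) = 87.25/EI
  span BC: UDL 35: wL³/(24EI) = 746.7/EI
  span BC: point load 65.4 at a = 3.2: Pab(L + b)/(6LEI) = 267.9/EI
  relative rotation θ_0 = (157.6 + 1015)/EI = 1172/EI
A unit hogging moment at B produces rotation L₁/(3EI) + L₂/(3EI) = 4.4/EI.
Slope continuity at B: θ_0 = M_B·4.4/EI, so M_B = 1172/4.4 = 266.4 kN·m (hogging).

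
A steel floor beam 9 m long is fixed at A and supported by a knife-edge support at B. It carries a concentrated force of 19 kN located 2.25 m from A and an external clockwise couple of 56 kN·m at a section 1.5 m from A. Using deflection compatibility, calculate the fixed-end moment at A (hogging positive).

Choose R_B as the redundant. The primary structure is the cantilever fixed at A.
Free-end deflection of the primary structure under the applied loading (downward +):
  point load 19 at a = 2.25: Pa²(3L − a)/(6EI) = 396.8/EI
  clockwise couple 56 at a = 1.5: M₀a(2L − a)/(2EI) = 693/EI
  δ_0 = 1090/EI
Flexibility coefficient — unit upward force at B: δ_{BB} = L³/(3EI) = 243/EI.
Compatibility at B: δ_0 − R_B·δ_{BB} = 0, so R_B = 1090/243 = 4.485 kN.
Moment equilibrium about A: M_A = Σ(load moments about A) − R_B·L = 98.75 − 4.485×9 = 58.39 kN·m.

M_A = 58.39 kN·m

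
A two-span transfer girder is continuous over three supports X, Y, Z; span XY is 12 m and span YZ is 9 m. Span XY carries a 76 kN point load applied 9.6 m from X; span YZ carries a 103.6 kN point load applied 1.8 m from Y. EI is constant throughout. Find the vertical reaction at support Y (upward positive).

Take M_Y as the redundant. Released structure: two simple spans XY and YZ with a hinge at Y.
End slopes at the hinge Y, treating each span as simply supported:
  span XY: point load 76 at a = 9.6: Pab(L + a)/(6LEI) = 525.3/EI
  span YZ: point load 103.6 at a = 1.8: Pab(L + b)/(6LEI) = 402.8/EI
  relative rotation θ_0 = (525.3 + 402.8)/EI = 928.1/EI
A unit hogging moment at Y produces rotation L₁/(3EI) + L₂/(3EI) = 7/EI.
Slope continuity at Y: θ_0 = M_Y·7/EI, so M_Y = 928.1/7 = 132.6 kN·m (hogging).
Span XY, ΣM about X with M_Y applied at Y: R_Y^{XY}·12 = 729.6 + 132.6, so R_Y^{XY} = 71.85 kN and R_X = 76 − 71.85 = 4.151 kN.
Span YZ, ΣM about Z: R_Y^{YZ}·9 = 745.9 + 132.6, so R_Y^{YZ} = 97.61 kN and R_Z = 103.6 − 97.61 = 5.988 kN.
R_Y = 71.85 + 97.61 = 169.5 kN.

R_Y = 169.5 kN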